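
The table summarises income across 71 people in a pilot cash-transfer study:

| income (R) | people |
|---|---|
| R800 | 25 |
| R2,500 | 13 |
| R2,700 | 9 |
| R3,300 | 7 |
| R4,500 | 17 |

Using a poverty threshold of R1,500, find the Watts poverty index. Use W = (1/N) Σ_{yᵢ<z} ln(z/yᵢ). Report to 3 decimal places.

0.221

Poor units: 25×R800 (q = 25 of N = 71).
Log shortfalls: ln(1500/800) = 0.6286 (×25).
W = 15.715216 / 71 = 0.221.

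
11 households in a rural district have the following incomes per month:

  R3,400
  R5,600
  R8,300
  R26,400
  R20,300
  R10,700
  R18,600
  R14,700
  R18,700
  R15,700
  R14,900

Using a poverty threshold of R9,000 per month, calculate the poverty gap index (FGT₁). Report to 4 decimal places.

0.0980

Incomes under z: R3,400, R5,600, R8,300 (q = 3 of N = 11).
Normalized shortfalls: (9000−3400)/9000 = 0.6222; (9000−5600)/9000 = 0.3778; (9000−8300)/9000 = 0.0778.
Σ = 1.077778. Dividing by the full population N = 11 gives P₁ = 0.0980.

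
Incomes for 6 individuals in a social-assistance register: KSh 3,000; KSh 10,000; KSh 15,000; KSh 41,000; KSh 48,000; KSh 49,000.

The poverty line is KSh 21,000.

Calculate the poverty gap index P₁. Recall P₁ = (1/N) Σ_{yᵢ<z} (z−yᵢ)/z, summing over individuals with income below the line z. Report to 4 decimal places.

Below the line: KSh 3,000, KSh 10,000, KSh 15,000 (q = 3 of N = 6).
Relative gaps: (21000−3000)/21000 = 0.8571; (21000−10000)/21000 = 0.5238; (21000−15000)/21000 = 0.2857.
Σ = 1.666667. Dividing by the full population N = 6 gives P₁ = 0.2778.

0.2778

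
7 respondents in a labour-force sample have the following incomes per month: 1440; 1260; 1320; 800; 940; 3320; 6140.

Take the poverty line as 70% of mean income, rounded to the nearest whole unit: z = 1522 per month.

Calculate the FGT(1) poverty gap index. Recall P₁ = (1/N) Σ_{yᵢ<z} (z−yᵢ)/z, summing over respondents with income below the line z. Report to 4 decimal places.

0.1736

Incomes under z: 800, 940, 1260, 1320, 1440 (q = 5 of N = 7).
Relative gaps: (1522−800)/1522 = 0.4744; (1522−940)/1522 = 0.3824; (1522−1260)/1522 = 0.1721; (1522−1320)/1522 = 0.1327; (1522−1440)/1522 = 0.0539.
Σ = 1.215506. Dividing by the full population N = 7 gives P₁ = 0.1736.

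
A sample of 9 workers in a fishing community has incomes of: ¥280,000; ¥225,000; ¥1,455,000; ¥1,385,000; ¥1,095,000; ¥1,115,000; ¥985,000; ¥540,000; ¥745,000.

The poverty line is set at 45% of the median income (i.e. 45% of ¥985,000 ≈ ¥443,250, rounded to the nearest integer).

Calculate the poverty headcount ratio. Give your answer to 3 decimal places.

2 of the 9 workers have income below ¥443,250.
H = 2/9 = 0.222.

0.222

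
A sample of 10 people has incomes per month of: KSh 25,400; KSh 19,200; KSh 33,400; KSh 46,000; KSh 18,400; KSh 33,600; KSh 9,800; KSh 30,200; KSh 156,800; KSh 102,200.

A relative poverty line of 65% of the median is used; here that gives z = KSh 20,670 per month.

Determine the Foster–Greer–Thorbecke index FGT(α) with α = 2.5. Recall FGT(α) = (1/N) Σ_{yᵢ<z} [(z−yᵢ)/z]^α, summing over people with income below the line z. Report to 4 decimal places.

0.0206

Incomes under z: KSh 9,800, KSh 18,400, KSh 19,200 (q = 3 of N = 10).
Normalized shortfalls: (20670−9800)/20670 = 0.5259; (20670−18400)/20670 = 0.1098; (20670−19200)/20670 = 0.0711.
Raised to α = 2.5: 0.20055; 0.00400; 0.00135.
Sum = 0.205896; FGT(2.5) = 0.205896 / 10 = 0.0206.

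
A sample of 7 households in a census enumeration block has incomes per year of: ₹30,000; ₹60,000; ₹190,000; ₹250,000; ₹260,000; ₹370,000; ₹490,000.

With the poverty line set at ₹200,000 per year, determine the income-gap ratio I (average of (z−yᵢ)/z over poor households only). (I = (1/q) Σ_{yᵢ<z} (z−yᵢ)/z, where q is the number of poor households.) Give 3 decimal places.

Poor units: ₹30,000, ₹60,000, ₹190,000 (q = 3 of N = 7).
Relative gaps: 0.8500, 0.7000, 0.0500; sum = 1.600000.
The income-gap ratio divides by q (the poor only): 1.600000 / 3 = 0.533.

0.533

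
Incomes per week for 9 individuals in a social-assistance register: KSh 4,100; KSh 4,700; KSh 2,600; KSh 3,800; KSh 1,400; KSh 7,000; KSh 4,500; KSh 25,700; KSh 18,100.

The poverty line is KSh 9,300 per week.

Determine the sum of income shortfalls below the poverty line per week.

Poor units: KSh 1,400, KSh 2,600, KSh 3,800, KSh 4,100, KSh 4,500, KSh 4,700, KSh 7,000 (q = 7 of N = 9).
Individual gaps: 9300−1400 = 7900; 9300−2600 = 6700; 9300−3800 = 5500; 9300−4100 = 5200; 9300−4500 = 4800; 9300−4700 = 4600; 9300−7000 = 2300.
Aggregate gap = KSh 37,000.

KSh 37,000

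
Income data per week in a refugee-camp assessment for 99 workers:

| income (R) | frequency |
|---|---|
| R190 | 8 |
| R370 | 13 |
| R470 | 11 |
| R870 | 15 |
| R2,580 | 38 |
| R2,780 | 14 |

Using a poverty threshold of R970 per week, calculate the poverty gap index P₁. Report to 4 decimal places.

0.2191

Below z: 8×R190, 13×R370, 11×R470, 15×R870 (q = 47 of N = 99).
Gap ratios (z−y)/z: (970−190)/970 = 0.8041 (×8); (970−370)/970 = 0.6186 (×13); (970−470)/970 = 0.5155 (×11); (970−870)/970 = 0.1031 (×15).
Σ = 21.690722. Dividing by the full population N = 99 gives P₁ = 0.2191.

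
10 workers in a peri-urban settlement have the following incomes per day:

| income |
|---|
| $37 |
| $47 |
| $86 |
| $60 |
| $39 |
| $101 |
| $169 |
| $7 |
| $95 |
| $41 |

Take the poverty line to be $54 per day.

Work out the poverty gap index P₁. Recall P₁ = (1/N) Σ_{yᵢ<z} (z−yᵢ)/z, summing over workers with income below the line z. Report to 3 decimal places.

0.183

Poor units: $7, $37, $39, $41, $47 (q = 5 of N = 10).
Gap ratios (z−y)/z: (54−7)/54 = 0.8704; (54−37)/54 = 0.3148; (54−39)/54 = 0.2778; (54−41)/54 = 0.2407; (54−47)/54 = 0.1296.
Σ = 1.833333. Dividing by the full population N = 10 gives P₁ = 0.183.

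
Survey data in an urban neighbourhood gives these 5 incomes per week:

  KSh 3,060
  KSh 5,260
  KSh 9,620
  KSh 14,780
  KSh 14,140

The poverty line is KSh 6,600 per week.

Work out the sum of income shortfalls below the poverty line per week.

Incomes under z: KSh 3,060, KSh 5,260 (q = 2 of N = 5).
Individual gaps: 6600−3060 = 3540; 6600−5260 = 1340.
Aggregate gap = KSh 4,880.

KSh 4,880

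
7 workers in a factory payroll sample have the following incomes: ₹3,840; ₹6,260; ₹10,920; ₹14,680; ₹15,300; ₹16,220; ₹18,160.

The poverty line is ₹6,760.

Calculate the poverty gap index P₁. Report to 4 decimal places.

Below the line: ₹3,840, ₹6,260 (q = 2 of N = 7).
Shortfall ratios: (6760−3840)/6760 = 0.4320; (6760−6260)/6760 = 0.0740.
Sum of shortfalls = 0.505917; P₁ averages over all N: 0.505917 / 7 = 0.0723.

0.0723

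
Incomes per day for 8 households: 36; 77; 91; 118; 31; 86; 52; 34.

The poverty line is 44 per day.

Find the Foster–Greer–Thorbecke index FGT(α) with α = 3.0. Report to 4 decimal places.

Below the line: 31, 34, 36 (q = 3 of N = 8).
Shortfall ratios: (44−31)/44 = 0.2955; (44−34)/44 = 0.2273; (44−36)/44 = 0.1818.
Raised to α = 3.0: 0.02579; 0.01174; 0.00601.
Sum = 0.043541; FGT(3.0) = 0.043541 / 8 = 0.0054.

0.0054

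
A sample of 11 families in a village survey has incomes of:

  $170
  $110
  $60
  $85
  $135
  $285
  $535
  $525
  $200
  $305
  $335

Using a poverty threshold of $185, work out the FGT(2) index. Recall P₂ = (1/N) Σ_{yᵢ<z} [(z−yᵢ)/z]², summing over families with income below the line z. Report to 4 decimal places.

0.0902

Poor units: $60, $85, $110, $135, $170 (q = 5 of N = 11).
Shortfall ratios: (185−60)/185 = 0.6757; (185−85)/185 = 0.5405; (185−110)/185 = 0.4054; (185−135)/185 = 0.2703; (185−170)/185 = 0.0811.
Squared: 0.4565; 0.2922; 0.1644; 0.0730; 0.0066.
Sum = 0.992695; P₂ = 0.992695 / 11 = 0.0902.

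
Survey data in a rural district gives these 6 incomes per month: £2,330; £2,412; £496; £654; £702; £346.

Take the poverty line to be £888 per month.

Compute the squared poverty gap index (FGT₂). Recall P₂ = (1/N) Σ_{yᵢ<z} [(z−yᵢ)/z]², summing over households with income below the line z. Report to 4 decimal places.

Below the line: £346, £496, £654, £702 (q = 4 of N = 6).
Gap ratios (z−y)/z: (888−346)/888 = 0.6104; (888−496)/888 = 0.4414; (888−654)/888 = 0.2635; (888−702)/888 = 0.2095.
Squared: 0.3725; 0.1949; 0.0694; 0.0439.
Sum = 0.680723; P₂ = 0.680723 / 6 = 0.1135.

0.1135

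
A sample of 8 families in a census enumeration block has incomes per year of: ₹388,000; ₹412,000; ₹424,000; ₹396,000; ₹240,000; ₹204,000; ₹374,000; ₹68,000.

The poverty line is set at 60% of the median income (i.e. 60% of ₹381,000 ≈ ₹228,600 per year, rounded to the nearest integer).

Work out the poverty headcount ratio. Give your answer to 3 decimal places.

2 of the 8 families have income below ₹228,600.
H = 2/8 = 0.250.

0.250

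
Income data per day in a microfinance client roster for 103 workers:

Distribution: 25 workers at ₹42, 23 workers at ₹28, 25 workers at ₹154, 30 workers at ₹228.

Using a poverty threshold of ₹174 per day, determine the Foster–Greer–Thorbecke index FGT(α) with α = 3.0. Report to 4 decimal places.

0.2383

Incomes under z: 23×₹28, 25×₹42, 25×₹154 (q = 73 of N = 103).
Normalized shortfalls: (174−28)/174 = 0.8391 (×23); (174−42)/174 = 0.7586 (×25); (174−154)/174 = 0.1149 (×25).
Raised to α = 3.0: 0.59076 (×23); 0.43659 (×25); 0.00152 (×25).
Sum = 24.540193; FGT(3.0) = 24.540193 / 103 = 0.2383.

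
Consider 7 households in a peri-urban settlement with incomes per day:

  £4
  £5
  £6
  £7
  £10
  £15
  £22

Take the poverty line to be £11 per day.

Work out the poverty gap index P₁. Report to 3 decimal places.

Poor units: £4, £5, £6, £7, £10 (q = 5 of N = 7).
Relative gaps: (11−4)/11 = 0.6364; (11−5)/11 = 0.5455; (11−6)/11 = 0.4545; (11−7)/11 = 0.3636; (11−10)/11 = 0.0909.
Sum of shortfalls = 2.090909; P₁ averages over all N: 2.090909 / 7 = 0.299.

0.299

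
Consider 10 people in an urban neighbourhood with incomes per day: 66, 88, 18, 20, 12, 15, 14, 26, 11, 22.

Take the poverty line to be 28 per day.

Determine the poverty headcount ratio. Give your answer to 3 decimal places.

8 of the 10 people have income below 28.
H = 8/10 = 0.800.

0.800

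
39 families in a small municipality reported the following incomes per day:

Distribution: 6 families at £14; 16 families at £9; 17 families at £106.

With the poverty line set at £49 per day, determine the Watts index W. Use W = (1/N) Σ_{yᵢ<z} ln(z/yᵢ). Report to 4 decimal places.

Poor units: 16×£9, 6×£14 (q = 22 of N = 39).
ln(z/y) terms: ln(49/9) = 1.6946 (×16); ln(49/14) = 1.2528 (×6).
W = 34.630109 / 39 = 0.8880.

0.8880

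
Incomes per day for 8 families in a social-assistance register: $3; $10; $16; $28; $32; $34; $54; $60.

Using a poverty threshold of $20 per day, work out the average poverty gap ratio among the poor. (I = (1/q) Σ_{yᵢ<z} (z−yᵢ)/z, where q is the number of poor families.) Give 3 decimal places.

0.517

Below the line: $3, $10, $16 (q = 3 of N = 8).
Relative gaps: 0.8500, 0.5000, 0.2000; sum = 1.550000.
I averages over the q = 3 poor units only: 1.550000 / 3 = 0.517.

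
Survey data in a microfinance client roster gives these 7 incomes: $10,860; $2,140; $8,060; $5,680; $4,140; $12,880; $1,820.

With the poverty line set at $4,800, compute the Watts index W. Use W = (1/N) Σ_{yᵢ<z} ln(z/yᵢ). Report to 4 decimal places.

Below z: $1,820, $2,140, $4,140 (q = 3 of N = 7).
Log gaps: ln(4800/1820) = 0.9698; ln(4800/2140) = 0.8078; ln(4800/4140) = 0.1479.
W = 1.925510 / 7 = 0.2751.

0.2751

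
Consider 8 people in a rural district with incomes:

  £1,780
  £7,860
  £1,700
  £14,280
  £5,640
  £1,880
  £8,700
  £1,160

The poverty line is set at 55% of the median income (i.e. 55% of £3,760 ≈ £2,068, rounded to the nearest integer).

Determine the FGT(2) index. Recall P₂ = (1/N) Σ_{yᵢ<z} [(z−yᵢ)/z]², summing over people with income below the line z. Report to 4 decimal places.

0.0315

Incomes under z: £1,160, £1,700, £1,780, £1,880 (q = 4 of N = 8).
Relative gaps: (2068−1160)/2068 = 0.4391; (2068−1700)/2068 = 0.1779; (2068−1780)/2068 = 0.1393; (2068−1880)/2068 = 0.0909.
Squared: 0.1928; 0.0317; 0.0194; 0.0083.
Sum = 0.252109; P₂ = 0.252109 / 8 = 0.0315.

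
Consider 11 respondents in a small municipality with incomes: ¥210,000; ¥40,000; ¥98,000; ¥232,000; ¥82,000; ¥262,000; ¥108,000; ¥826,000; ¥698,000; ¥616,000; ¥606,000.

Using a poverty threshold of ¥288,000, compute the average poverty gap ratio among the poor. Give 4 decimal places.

Below z: ¥40,000, ¥82,000, ¥98,000, ¥108,000, ¥210,000, ¥232,000, ¥262,000 (q = 7 of N = 11).
Shortfall ratios (z−y)/z: 0.8611, 0.7153, 0.6597, 0.6250, 0.2708, 0.1944, 0.0903; sum = 3.416667.
The income-gap ratio divides by q (the poor only): 3.416667 / 7 = 0.4881.

0.4881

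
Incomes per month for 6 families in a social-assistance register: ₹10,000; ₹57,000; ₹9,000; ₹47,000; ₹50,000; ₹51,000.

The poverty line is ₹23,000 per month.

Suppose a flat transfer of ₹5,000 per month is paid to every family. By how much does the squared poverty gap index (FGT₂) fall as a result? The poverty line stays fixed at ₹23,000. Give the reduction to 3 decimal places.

Before: below the line — ₹9,000, ₹10,000; squared poverty gap index (FGT₂) = 0.11500.
After the ₹5,000 transfer: below the line — ₹14,000, ₹15,000; squared poverty gap index (FGT₂) = 0.04568.
Reduction = 0.11500 − 0.04568 = 0.069.

0.069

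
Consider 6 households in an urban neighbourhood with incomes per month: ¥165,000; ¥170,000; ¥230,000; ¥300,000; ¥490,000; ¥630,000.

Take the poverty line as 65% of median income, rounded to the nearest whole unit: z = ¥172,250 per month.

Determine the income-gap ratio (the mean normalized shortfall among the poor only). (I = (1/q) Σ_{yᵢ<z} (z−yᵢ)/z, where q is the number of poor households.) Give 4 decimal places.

Incomes under z: ¥165,000, ¥170,000 (q = 2 of N = 6).
Relative gaps: 0.0421, 0.0131; sum = 0.055152.
I averages over the q = 2 poor units only: 0.055152 / 2 = 0.0276.

0.0276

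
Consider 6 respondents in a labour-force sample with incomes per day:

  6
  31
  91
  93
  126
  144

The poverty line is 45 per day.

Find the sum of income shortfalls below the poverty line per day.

Below z: 6, 31 (q = 2 of N = 6).
Individual gaps: 45−6 = 39; 45−31 = 14.
Aggregate gap = 53.

53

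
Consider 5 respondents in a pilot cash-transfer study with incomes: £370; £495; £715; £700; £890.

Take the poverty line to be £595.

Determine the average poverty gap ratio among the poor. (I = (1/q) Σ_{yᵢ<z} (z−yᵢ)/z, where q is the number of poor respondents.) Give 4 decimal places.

Below the line: £370, £495 (q = 2 of N = 5).
Shortfall ratios (z−y)/z: 0.3782, 0.1681; sum = 0.546218.
The income-gap ratio divides by q (the poor only): 0.546218 / 2 = 0.2731.

0.2731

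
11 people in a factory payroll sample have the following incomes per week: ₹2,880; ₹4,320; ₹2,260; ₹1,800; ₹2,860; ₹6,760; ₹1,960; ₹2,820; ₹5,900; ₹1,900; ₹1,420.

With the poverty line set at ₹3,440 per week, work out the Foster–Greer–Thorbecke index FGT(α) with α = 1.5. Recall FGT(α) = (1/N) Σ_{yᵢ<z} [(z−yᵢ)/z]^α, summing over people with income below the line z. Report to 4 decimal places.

Poor units: ₹1,420, ₹1,800, ₹1,900, ₹1,960, ₹2,260, ₹2,820, ₹2,860, ₹2,880 (q = 8 of N = 11).
Gap ratios (z−y)/z: (3440−1420)/3440 = 0.5872; (3440−1800)/3440 = 0.4767; (3440−1900)/3440 = 0.4477; (3440−1960)/3440 = 0.4302; (3440−2260)/3440 = 0.3430; (3440−2820)/3440 = 0.1802; (3440−2860)/3440 = 0.1686; (3440−2880)/3440 = 0.1628.
Raised to α = 1.5: 0.44998; 0.32918; 0.29953; 0.28220; 0.20090; 0.07652; 0.06923; 0.06568.
Sum = 1.773214; FGT(1.5) = 1.773214 / 11 = 0.1612.

0.1612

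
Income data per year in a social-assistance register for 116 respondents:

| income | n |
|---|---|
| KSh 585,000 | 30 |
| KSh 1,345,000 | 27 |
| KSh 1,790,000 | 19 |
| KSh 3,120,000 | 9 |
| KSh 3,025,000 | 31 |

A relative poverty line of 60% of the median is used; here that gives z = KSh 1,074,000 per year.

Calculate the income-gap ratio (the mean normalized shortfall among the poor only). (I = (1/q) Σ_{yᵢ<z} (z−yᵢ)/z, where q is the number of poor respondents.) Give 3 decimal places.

0.455

Below the line: 30×KSh 585,000 (q = 30 of N = 116).
Shortfall ratios (z−y)/z: 0.4553 (×30); sum = 13.659218.
The income-gap ratio divides by q (the poor only): 13.659218 / 30 = 0.455.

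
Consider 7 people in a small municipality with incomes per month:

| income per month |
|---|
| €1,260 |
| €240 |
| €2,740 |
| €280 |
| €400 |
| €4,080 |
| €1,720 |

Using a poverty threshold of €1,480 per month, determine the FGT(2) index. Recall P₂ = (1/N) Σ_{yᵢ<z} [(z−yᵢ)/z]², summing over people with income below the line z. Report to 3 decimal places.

0.273

Below z: €240, €280, €400, €1,260 (q = 4 of N = 7).
Normalized shortfalls: (1480−240)/1480 = 0.8378; (1480−280)/1480 = 0.8108; (1480−400)/1480 = 0.7297; (1480−1260)/1480 = 0.1486.
Squared: 0.7020; 0.6574; 0.5325; 0.0221.
Sum = 1.913988; P₂ = 1.913988 / 7 = 0.273.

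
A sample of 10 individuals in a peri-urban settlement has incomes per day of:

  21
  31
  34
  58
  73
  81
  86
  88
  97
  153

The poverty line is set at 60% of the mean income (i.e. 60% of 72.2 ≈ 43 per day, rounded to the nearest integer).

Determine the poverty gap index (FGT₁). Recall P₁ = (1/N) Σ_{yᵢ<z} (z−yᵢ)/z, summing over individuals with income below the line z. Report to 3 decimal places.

Poor units: 21, 31, 34 (q = 3 of N = 10).
Relative gaps: (43−21)/43 = 0.5116; (43−31)/43 = 0.2791; (43−34)/43 = 0.2093.
Sum of shortfalls = 1.000000; P₁ averages over all N: 1.000000 / 10 = 0.100.

0.100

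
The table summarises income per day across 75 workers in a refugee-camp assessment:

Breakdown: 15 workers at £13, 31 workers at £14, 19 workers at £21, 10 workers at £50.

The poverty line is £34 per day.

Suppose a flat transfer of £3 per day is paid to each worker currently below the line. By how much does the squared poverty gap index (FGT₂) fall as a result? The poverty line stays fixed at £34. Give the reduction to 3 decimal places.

Before: below the line — 15×£13, 31×£14, 19×£21; squared poverty gap index (FGT₂) = 0.25636.
After the £3 transfer: below the line — 15×£16, 31×£17, 19×£24; squared poverty gap index (FGT₂) = 0.18130.
Reduction = 0.25636 − 0.18130 = 0.075.

0.075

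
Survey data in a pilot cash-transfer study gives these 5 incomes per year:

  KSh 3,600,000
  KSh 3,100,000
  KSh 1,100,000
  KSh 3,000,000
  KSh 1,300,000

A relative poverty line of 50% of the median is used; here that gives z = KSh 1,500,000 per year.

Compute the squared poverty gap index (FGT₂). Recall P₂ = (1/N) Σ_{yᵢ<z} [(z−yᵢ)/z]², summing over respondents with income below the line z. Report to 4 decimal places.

Poor units: KSh 1,100,000, KSh 1,300,000 (q = 2 of N = 5).
Relative gaps: (1500000−1100000)/1500000 = 0.2667; (1500000−1300000)/1500000 = 0.1333.
Squared: 0.0711; 0.0178.
Sum = 0.088889; P₂ = 0.088889 / 5 = 0.0178.

0.0178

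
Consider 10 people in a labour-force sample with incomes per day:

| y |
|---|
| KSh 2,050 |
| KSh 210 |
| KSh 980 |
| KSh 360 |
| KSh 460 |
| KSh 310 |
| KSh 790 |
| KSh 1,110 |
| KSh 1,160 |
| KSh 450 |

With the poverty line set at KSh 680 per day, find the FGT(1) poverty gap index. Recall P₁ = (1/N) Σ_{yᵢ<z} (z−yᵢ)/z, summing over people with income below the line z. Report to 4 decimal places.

Poor units: KSh 210, KSh 310, KSh 360, KSh 450, KSh 460 (q = 5 of N = 10).
Gap ratios (z−y)/z: (680−210)/680 = 0.6912; (680−310)/680 = 0.5441; (680−360)/680 = 0.4706; (680−450)/680 = 0.3382; (680−460)/680 = 0.3235.
Sum of shortfalls = 2.367647; P₁ averages over all N: 2.367647 / 10 = 0.2368.

0.2368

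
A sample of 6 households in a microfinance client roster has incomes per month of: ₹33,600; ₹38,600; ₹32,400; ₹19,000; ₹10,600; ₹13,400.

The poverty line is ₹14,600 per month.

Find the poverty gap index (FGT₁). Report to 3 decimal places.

0.059

Poor units: ₹10,600, ₹13,400 (q = 2 of N = 6).
Gap ratios (z−y)/z: (14600−10600)/14600 = 0.2740; (14600−13400)/14600 = 0.0822.
Sum of shortfalls = 0.356164; P₁ averages over all N: 0.356164 / 6 = 0.059.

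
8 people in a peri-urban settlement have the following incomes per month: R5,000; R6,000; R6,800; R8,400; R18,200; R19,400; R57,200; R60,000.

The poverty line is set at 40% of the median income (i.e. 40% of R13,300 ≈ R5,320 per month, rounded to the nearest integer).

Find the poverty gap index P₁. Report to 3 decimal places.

Incomes under z: R5,000 (q = 1 of N = 8).
Relative gaps: (5320−5000)/5320 = 0.0602.
Σ = 0.060150. Dividing by the full population N = 8 gives P₁ = 0.008.

0.008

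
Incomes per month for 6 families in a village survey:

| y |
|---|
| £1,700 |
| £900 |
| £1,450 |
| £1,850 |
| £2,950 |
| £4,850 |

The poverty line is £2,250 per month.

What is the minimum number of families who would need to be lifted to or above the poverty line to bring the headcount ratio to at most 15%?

4

Currently q = 4 of N = 6 are below the line (H = 0.667).
A headcount ratio of at most 15% allows at most ⌊0.15 × 6⌋ = 0 poor families.
So at least 4 − 0 = 4 must be lifted.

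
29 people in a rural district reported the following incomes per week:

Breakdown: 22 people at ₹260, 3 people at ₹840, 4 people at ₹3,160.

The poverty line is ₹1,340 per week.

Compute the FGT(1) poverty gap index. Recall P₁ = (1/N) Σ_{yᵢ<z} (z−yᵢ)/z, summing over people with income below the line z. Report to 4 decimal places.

Poor units: 22×₹260, 3×₹840 (q = 25 of N = 29).
Gap ratios (z−y)/z: (1340−260)/1340 = 0.8060 (×22); (1340−840)/1340 = 0.3731 (×3).
Sum of shortfalls = 18.850746; P₁ averages over all N: 18.850746 / 29 = 0.6500.

0.6500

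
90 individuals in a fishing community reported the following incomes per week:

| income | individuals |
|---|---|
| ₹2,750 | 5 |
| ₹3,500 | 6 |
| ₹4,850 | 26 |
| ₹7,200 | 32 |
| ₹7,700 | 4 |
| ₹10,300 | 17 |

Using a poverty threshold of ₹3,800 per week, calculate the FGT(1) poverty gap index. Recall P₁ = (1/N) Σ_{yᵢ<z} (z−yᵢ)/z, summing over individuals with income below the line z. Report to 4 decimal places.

Below the line: 5×₹2,750, 6×₹3,500 (q = 11 of N = 90).
Relative gaps: (3800−2750)/3800 = 0.2763 (×5); (3800−3500)/3800 = 0.0789 (×6).
Sum of shortfalls = 1.855263; P₁ averages over all N: 1.855263 / 90 = 0.0206.

0.0206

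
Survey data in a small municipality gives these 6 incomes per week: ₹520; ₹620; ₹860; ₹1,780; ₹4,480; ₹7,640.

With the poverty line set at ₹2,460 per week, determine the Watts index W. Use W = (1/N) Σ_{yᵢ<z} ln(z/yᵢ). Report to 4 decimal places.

0.7178

Below z: ₹520, ₹620, ₹860, ₹1,780 (q = 4 of N = 6).
Log gaps: ln(2460/520) = 1.5541; ln(2460/620) = 1.3782; ln(2460/860) = 1.0510; ln(2460/1780) = 0.3235.
W = 4.306817 / 6 = 0.7178.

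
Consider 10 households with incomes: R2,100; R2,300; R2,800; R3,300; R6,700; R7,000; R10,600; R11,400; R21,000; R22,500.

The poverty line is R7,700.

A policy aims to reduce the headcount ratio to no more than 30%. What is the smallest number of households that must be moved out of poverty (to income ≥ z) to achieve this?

Currently q = 6 of N = 10 are below the line (H = 0.600).
A headcount ratio of at most 30% allows at most ⌊0.30 × 10⌋ = 3 poor households.
So at least 6 − 3 = 3 must be lifted.

3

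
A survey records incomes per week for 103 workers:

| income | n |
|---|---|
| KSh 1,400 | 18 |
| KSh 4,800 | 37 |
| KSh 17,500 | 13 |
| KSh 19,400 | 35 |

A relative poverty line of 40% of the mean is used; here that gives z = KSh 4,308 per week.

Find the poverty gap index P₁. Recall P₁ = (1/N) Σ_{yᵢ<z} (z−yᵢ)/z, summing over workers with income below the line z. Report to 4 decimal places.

Below the line: 18×KSh 1,400 (q = 18 of N = 103).
Shortfall ratios: (4308−1400)/4308 = 0.6750 (×18).
Σ = 12.150418. Dividing by the full population N = 103 gives P₁ = 0.1180.

0.1180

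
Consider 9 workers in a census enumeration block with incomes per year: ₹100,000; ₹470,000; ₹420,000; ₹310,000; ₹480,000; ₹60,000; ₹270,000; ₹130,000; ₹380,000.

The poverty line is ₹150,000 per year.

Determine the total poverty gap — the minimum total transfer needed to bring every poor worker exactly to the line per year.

Below z: ₹60,000, ₹100,000, ₹130,000 (q = 3 of N = 9).
Individual gaps: 150000−60000 = 90000; 150000−100000 = 50000; 150000−130000 = 20000.
Aggregate gap = ₹160,000.

₹160,000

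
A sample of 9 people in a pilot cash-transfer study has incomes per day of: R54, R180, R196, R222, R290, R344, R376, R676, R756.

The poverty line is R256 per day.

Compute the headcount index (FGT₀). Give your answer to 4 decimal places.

0.4444

4 of the 9 people have income below R256.
H = 4/9 = 0.4444.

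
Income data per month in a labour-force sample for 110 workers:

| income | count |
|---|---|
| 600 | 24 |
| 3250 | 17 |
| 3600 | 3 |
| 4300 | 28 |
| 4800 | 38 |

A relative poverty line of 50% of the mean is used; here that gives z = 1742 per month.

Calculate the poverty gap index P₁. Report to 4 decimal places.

Below z: 24×600 (q = 24 of N = 110).
Relative gaps: (1742−600)/1742 = 0.6556 (×24).
Sum of shortfalls = 15.733639; P₁ averages over all N: 15.733639 / 110 = 0.1430.

0.1430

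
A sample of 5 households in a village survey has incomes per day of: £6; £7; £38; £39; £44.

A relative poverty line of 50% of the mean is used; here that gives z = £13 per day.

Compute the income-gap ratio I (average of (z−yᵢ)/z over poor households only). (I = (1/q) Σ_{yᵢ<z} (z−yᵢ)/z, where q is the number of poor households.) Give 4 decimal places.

Below the line: £6, £7 (q = 2 of N = 5).
Shortfall ratios (z−y)/z: 0.5385, 0.4615; sum = 1.000000.
I averages over the q = 2 poor units only: 1.000000 / 2 = 0.5000.

0.5000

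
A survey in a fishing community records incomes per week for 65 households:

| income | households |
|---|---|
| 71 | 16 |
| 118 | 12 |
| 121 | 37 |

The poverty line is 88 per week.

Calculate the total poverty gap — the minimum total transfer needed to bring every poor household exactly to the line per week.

Incomes under z: 16×71 (q = 16 of N = 65).
Individual gaps: 16×(88−71) = 272.
Aggregate gap = 272.

272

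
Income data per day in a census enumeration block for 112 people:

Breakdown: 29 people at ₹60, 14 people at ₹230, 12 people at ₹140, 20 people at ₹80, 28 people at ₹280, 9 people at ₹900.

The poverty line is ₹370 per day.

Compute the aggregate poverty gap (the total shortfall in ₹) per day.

₹22,030

Below the line: 29×₹60, 20×₹80, 12×₹140, 14×₹230, 28×₹280 (q = 103 of N = 112).
Individual gaps: 29×(370−60) = 8990; 20×(370−80) = 5800; 12×(370−140) = 2760; 14×(370−230) = 1960; 28×(370−280) = 2520.
Aggregate gap = ₹22,030.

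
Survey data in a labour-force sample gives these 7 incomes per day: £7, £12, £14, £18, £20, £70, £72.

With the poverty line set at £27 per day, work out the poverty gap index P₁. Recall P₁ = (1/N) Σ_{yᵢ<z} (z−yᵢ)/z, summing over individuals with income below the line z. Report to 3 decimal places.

Below z: £7, £12, £14, £18, £20 (q = 5 of N = 7).
Shortfall ratios: (27−7)/27 = 0.7407; (27−12)/27 = 0.5556; (27−14)/27 = 0.4815; (27−18)/27 = 0.3333; (27−20)/27 = 0.2593.
Sum of shortfalls = 2.370370; P₁ averages over all N: 2.370370 / 7 = 0.339.

0.339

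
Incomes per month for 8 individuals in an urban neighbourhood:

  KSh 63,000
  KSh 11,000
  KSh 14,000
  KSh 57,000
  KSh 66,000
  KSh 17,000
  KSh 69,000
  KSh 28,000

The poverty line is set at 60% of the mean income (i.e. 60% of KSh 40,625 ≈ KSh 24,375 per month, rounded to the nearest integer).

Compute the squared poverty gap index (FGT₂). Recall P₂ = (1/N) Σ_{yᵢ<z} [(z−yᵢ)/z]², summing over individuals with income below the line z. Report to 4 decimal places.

0.0717

Poor units: KSh 11,000, KSh 14,000, KSh 17,000 (q = 3 of N = 8).
Gap ratios (z−y)/z: (24375−11000)/24375 = 0.5487; (24375−14000)/24375 = 0.4256; (24375−17000)/24375 = 0.3026.
Squared: 0.3011; 0.1812; 0.0915.
Sum = 0.573807; P₂ = 0.573807 / 8 = 0.0717.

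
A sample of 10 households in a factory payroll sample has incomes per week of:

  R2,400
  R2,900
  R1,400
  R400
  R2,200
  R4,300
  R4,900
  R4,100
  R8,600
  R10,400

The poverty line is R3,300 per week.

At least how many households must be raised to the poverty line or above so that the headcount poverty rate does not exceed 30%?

Currently q = 5 of N = 10 are below the line (H = 0.500).
A headcount ratio of at most 30% allows at most ⌊0.30 × 10⌋ = 3 poor households.
So at least 5 − 3 = 2 must be lifted.

2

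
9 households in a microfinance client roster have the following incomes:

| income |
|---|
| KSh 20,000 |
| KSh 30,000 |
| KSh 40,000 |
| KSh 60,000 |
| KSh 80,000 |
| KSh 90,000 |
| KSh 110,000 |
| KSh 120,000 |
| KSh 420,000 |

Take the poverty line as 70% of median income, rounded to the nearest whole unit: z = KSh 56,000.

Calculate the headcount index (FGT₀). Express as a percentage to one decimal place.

33.3%

3 of the 9 households have income below KSh 56,000.
H = 3/9 = 33.3%.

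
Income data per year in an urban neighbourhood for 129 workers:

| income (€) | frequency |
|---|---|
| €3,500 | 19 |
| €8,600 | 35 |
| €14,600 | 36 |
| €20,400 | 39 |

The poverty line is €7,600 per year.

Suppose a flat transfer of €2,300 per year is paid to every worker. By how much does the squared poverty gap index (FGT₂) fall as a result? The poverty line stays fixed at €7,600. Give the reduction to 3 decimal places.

Before: below the line — 19×€3,500; squared poverty gap index (FGT₂) = 0.04287.
After the €2,300 transfer: below the line — 19×€5,800; squared poverty gap index (FGT₂) = 0.00826.
Reduction = 0.04287 − 0.00826 = 0.035.

0.035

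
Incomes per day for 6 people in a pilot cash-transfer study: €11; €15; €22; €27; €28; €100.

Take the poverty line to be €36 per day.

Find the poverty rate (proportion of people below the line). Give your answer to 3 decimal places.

5 of the 6 people have income below €36.
H = 5/6 = 0.833.

0.833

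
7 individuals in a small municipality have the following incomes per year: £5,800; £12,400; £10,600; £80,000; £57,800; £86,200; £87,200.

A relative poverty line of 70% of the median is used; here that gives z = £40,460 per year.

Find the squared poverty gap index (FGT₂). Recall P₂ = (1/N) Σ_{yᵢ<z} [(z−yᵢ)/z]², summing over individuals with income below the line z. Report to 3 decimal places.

0.251

Below z: £5,800, £10,600, £12,400 (q = 3 of N = 7).
Gap ratios (z−y)/z: (40460−5800)/40460 = 0.8566; (40460−10600)/40460 = 0.7380; (40460−12400)/40460 = 0.6935.
Squared: 0.7338; 0.5447; 0.4810.
Sum = 1.759486; P₂ = 1.759486 / 7 = 0.251.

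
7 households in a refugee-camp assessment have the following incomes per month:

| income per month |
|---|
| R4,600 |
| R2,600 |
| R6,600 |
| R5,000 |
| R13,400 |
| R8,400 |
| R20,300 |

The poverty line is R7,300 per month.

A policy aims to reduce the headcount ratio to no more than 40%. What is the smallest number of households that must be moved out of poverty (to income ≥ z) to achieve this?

2

Currently q = 4 of N = 7 are below the line (H = 0.571).
A headcount ratio of at most 40% allows at most ⌊0.40 × 7⌋ = 2 poor households.
So at least 4 − 2 = 2 must be lifted.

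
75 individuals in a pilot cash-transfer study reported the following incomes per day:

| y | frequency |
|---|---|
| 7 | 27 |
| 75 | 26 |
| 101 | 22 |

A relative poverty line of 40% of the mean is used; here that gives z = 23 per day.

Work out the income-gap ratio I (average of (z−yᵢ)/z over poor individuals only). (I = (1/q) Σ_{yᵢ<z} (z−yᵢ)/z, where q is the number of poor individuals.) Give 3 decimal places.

0.696

Below z: 27×7 (q = 27 of N = 75).
Relative gaps: 0.6957 (×27); sum = 18.782609.
I averages over the q = 27 poor units only: 18.782609 / 27 = 0.696.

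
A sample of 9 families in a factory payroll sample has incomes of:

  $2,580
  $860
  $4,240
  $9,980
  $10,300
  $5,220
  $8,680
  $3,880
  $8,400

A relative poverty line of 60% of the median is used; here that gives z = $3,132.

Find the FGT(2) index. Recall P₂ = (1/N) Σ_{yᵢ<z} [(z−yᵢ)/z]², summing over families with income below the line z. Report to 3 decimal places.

Poor units: $860, $2,580 (q = 2 of N = 9).
Relative gaps: (3132−860)/3132 = 0.7254; (3132−2580)/3132 = 0.1762.
Squared: 0.5262; 0.0311.
Sum = 0.557289; P₂ = 0.557289 / 9 = 0.062.

0.062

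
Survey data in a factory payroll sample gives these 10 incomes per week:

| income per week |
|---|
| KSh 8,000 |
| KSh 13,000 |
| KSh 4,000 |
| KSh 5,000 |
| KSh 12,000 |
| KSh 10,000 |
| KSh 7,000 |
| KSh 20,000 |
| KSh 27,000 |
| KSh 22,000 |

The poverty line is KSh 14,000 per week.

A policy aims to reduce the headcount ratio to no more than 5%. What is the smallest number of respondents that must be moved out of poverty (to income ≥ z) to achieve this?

7

7 of the 10 respondents are poor, so H = 7/10 = 0.700.
A headcount ratio of at most 5% allows at most ⌊0.05 × 10⌋ = 0 poor respondents.
So at least 7 − 0 = 7 must be lifted.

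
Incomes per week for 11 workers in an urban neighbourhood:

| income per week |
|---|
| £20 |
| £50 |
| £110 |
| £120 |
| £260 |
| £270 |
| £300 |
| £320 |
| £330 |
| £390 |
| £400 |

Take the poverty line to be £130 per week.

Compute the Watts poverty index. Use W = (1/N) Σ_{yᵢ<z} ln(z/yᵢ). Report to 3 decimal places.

Poor units: £20, £50, £110, £120 (q = 4 of N = 11).
Log shortfalls: ln(130/20) = 1.8718; ln(130/50) = 0.9555; ln(130/110) = 0.1671; ln(130/120) = 0.0800.
W = 3.074410 / 11 = 0.279.

0.279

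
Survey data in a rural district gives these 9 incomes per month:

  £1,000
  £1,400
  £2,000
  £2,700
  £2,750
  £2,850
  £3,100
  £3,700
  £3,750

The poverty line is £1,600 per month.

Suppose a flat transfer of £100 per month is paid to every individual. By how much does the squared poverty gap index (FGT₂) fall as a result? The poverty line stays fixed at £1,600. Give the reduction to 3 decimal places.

0.006

Before: below the line — £1,000, £1,400; squared poverty gap index (FGT₂) = 0.01736.
After the £100 transfer: below the line — £1,100, £1,500; squared poverty gap index (FGT₂) = 0.01128.
Reduction = 0.01736 − 0.01128 = 0.006.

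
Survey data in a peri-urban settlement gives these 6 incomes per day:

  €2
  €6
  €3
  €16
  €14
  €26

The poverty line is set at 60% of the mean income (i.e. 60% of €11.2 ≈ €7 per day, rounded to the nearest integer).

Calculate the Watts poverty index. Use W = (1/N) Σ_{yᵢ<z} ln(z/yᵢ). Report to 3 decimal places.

0.376

Below z: €2, €3, €6 (q = 3 of N = 6).
Log shortfalls: ln(7/2) = 1.2528; ln(7/3) = 0.8473; ln(7/6) = 0.1542.
W = 2.254212 / 6 = 0.376.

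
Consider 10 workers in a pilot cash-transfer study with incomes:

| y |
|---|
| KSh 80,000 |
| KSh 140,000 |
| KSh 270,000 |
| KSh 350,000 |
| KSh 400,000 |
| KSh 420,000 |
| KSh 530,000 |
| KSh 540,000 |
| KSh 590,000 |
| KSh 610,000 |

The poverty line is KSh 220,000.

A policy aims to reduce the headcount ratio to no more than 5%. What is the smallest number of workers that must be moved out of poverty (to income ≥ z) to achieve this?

2

Currently q = 2 of N = 10 are below the line (H = 0.200).
A headcount ratio of at most 5% allows at most ⌊0.05 × 10⌋ = 0 poor workers.
So at least 2 − 0 = 2 must be lifted.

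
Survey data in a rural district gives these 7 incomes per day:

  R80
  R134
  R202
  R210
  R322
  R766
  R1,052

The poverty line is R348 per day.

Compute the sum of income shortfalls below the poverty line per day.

R792

Below the line: R80, R134, R202, R210, R322 (q = 5 of N = 7).
Individual gaps: 348−80 = 268; 348−134 = 214; 348−202 = 146; 348−210 = 138; 348−322 = 26.
Aggregate gap = R792.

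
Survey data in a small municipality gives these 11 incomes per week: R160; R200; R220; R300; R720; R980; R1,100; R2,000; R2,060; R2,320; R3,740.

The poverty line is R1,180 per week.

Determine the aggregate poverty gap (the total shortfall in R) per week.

Incomes under z: R160, R200, R220, R300, R720, R980, R1,100 (q = 7 of N = 11).
Individual gaps: 1180−160 = 1020; 1180−200 = 980; 1180−220 = 960; 1180−300 = 880; 1180−720 = 460; 1180−980 = 200; 1180−1100 = 80.
Aggregate gap = R4,580.

R4,580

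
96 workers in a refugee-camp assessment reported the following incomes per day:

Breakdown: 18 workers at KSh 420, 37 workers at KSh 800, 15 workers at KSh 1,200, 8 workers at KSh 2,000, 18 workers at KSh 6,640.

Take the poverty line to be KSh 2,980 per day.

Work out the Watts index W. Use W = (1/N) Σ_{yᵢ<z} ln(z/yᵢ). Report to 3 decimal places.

Incomes under z: 18×KSh 420, 37×KSh 800, 15×KSh 1,200, 8×KSh 2,000 (q = 78 of N = 96).
Log shortfalls: ln(2980/420) = 1.9594 (×18); ln(2980/800) = 1.3151 (×37); ln(2980/1200) = 0.9096 (×15); ln(2980/2000) = 0.3988 (×8).
W = 100.761338 / 96 = 1.050.

1.050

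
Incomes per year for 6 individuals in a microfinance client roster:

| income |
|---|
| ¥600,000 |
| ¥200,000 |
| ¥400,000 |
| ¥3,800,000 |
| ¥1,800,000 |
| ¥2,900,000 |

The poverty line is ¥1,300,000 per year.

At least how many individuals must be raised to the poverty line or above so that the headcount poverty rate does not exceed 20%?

Currently q = 3 of N = 6 are below the line (H = 0.500).
A headcount ratio of at most 20% allows at most ⌊0.20 × 6⌋ = 1 poor individuals.
So at least 3 − 1 = 2 must be lifted.

2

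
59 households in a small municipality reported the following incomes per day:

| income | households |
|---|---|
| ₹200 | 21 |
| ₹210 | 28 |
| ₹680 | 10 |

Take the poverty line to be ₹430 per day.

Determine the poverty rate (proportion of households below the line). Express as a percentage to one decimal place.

49 of the 59 households have income below ₹430.
H = 49/59 = 83.1%.

83.1%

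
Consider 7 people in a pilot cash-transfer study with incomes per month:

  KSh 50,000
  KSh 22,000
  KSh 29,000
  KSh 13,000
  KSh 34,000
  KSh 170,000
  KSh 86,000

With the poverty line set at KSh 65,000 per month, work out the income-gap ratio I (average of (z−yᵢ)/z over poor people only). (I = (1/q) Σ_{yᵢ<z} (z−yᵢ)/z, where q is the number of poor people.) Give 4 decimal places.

Incomes under z: KSh 13,000, KSh 22,000, KSh 29,000, KSh 34,000, KSh 50,000 (q = 5 of N = 7).
Relative gaps: 0.8000, 0.6615, 0.5538, 0.4769, 0.2308; sum = 2.723077.
I averages over the q = 5 poor units only: 2.723077 / 5 = 0.5446.

0.5446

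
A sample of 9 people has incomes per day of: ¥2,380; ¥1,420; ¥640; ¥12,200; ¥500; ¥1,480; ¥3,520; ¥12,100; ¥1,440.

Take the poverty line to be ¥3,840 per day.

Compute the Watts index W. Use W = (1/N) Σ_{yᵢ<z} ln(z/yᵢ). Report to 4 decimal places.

Incomes under z: ¥500, ¥640, ¥1,420, ¥1,440, ¥1,480, ¥2,380, ¥3,520 (q = 7 of N = 9).
ln(z/y) terms: ln(3840/500) = 2.0386; ln(3840/640) = 1.7918; ln(3840/1420) = 0.9948; ln(3840/1440) = 0.9808; ln(3840/1480) = 0.9534; ln(3840/2380) = 0.4784; ln(3840/3520) = 0.0870.
W = 7.324837 / 9 = 0.8139.

0.8139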